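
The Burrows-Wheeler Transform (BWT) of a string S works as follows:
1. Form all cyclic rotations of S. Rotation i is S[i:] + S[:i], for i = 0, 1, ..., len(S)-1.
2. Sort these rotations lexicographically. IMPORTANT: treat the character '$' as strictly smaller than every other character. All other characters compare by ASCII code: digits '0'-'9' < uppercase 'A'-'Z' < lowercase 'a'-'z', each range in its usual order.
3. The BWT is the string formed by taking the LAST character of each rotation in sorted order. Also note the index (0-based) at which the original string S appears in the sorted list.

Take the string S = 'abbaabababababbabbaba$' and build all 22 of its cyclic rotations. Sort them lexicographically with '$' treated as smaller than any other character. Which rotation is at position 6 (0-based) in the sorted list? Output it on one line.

All 22 rotations (rotation i = S[i:]+S[:i]):
  rot[0] = abbaabababababbabbaba$
  rot[1] = bbaabababababbabbaba$a
  rot[2] = baabababababbabbaba$ab
  rot[3] = aabababababbabbaba$abb
  rot[4] = abababababbabbaba$abba
  rot[5] = bababababbabbaba$abbaa
  rot[6] = ababababbabbaba$abbaab
  rot[7] = babababbabbaba$abbaaba
  rot[8] = abababbabbaba$abbaabab
  rot[9] = bababbabbaba$abbaababa
  rot[10] = ababbabbaba$abbaababab
  rot[11] = babbabbaba$abbaabababa
  rot[12] = abbabbaba$abbaabababab
  rot[13] = bbabbaba$abbaababababa
  rot[14] = babbaba$abbaababababab
  rot[15] = abbaba$abbaabababababb
  rot[16] = bbaba$abbaabababababba
  rot[17] = baba$abbaabababababbab
  rot[18] = aba$abbaabababababbabb
  rot[19] = ba$abbaabababababbabba
  rot[20] = a$abbaabababababbabbab
  rot[21] = $abbaabababababbabbaba
Sorted (with $ < everything):
  sorted[0] = $abbaabababababbabbaba
  sorted[1] = a$abbaabababababbabbab
  sorted[2] = aabababababbabbaba$abb
  sorted[3] = aba$abbaabababababbabb
  sorted[4] = abababababbabbaba$abba
  sorted[5] = ababababbabbaba$abbaab
  sorted[6] = abababbabbaba$abbaabab
  sorted[7] = ababbabbaba$abbaababab
  sorted[8] = abbaabababababbabbaba$
  sorted[9] = abbaba$abbaabababababb
  sorted[10] = abbabbaba$abbaabababab
  sorted[11] = ba$abbaabababababbabba
  sorted[12] = baabababababbabbaba$ab
  sorted[13] = baba$abbaabababababbab
  sorted[14] = bababababbabbaba$abbaa
  sorted[15] = babababbabbaba$abbaaba
  sorted[16] = bababbabbaba$abbaababa
  sorted[17] = babbaba$abbaababababab
  sorted[18] = babbabbaba$abbaabababa
  sorted[19] = bbaabababababbabbaba$a
  sorted[20] = bbaba$abbaabababababba
  sorted[21] = bbabbaba$abbaababababa
sorted[6] = abababbabbaba$abbaabab

Answer: abababbabbaba$abbaabab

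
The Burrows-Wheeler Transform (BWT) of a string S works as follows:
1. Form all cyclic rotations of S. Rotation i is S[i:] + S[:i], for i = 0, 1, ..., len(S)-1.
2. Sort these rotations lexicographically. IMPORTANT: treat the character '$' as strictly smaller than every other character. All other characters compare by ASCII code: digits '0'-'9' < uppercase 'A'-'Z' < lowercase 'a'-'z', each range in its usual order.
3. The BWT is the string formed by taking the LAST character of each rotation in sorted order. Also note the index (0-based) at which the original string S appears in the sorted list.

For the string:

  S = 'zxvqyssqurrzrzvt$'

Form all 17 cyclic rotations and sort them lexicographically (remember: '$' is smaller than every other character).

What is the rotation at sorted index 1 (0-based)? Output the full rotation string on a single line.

Answer: qurrzrzvt$zxvqyss

Derivation:
All 17 rotations (rotation i = S[i:]+S[:i]):
  rot[0] = zxvqyssqurrzrzvt$
  rot[1] = xvqyssqurrzrzvt$z
  rot[2] = vqyssqurrzrzvt$zx
  rot[3] = qyssqurrzrzvt$zxv
  rot[4] = yssqurrzrzvt$zxvq
  rot[5] = ssqurrzrzvt$zxvqy
  rot[6] = squrrzrzvt$zxvqys
  rot[7] = qurrzrzvt$zxvqyss
  rot[8] = urrzrzvt$zxvqyssq
  rot[9] = rrzrzvt$zxvqyssqu
  rot[10] = rzrzvt$zxvqyssqur
  rot[11] = zrzvt$zxvqyssqurr
  rot[12] = rzvt$zxvqyssqurrz
  rot[13] = zvt$zxvqyssqurrzr
  rot[14] = vt$zxvqyssqurrzrz
  rot[15] = t$zxvqyssqurrzrzv
  rot[16] = $zxvqyssqurrzrzvt
Sorted (with $ < everything):
  sorted[0] = $zxvqyssqurrzrzvt
  sorted[1] = qurrzrzvt$zxvqyss
  sorted[2] = qyssqurrzrzvt$zxv
  sorted[3] = rrzrzvt$zxvqyssqu
  sorted[4] = rzrzvt$zxvqyssqur
  sorted[5] = rzvt$zxvqyssqurrz
  sorted[6] = squrrzrzvt$zxvqys
  sorted[7] = ssqurrzrzvt$zxvqy
  sorted[8] = t$zxvqyssqurrzrzv
  sorted[9] = urrzrzvt$zxvqyssq
  sorted[10] = vqyssqurrzrzvt$zx
  sorted[11] = vt$zxvqyssqurrzrz
  sorted[12] = xvqyssqurrzrzvt$z
  sorted[13] = yssqurrzrzvt$zxvq
  sorted[14] = zrzvt$zxvqyssqurr
  sorted[15] = zvt$zxvqyssqurrzr
  sorted[16] = zxvqyssqurrzrzvt$
sorted[1] = qurrzrzvt$zxvqyss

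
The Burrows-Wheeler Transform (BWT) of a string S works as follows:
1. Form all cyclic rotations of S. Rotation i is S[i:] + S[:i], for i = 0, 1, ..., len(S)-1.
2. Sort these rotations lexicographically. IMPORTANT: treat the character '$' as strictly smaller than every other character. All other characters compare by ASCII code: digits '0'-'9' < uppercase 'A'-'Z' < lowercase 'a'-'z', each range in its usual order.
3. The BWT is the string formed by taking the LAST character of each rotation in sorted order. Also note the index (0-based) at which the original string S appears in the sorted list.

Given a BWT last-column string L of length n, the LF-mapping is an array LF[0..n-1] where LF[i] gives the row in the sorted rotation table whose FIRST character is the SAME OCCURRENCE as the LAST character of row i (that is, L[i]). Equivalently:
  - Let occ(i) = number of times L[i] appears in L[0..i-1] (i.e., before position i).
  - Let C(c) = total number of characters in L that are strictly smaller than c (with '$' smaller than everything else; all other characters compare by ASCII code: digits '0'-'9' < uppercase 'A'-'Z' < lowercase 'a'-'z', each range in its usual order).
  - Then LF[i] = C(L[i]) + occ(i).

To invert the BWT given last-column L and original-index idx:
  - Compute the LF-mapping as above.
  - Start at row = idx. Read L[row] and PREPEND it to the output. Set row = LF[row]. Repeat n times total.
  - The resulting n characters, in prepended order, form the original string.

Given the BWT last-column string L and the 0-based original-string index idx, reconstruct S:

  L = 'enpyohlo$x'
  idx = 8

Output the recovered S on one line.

LF mapping: 1 4 7 9 5 2 3 6 0 8
Walk LF starting at row 8, prepending L[row]:
  step 1: row=8, L[8]='$', prepend. Next row=LF[8]=0
  step 2: row=0, L[0]='e', prepend. Next row=LF[0]=1
  step 3: row=1, L[1]='n', prepend. Next row=LF[1]=4
  step 4: row=4, L[4]='o', prepend. Next row=LF[4]=5
  step 5: row=5, L[5]='h', prepend. Next row=LF[5]=2
  step 6: row=2, L[2]='p', prepend. Next row=LF[2]=7
  step 7: row=7, L[7]='o', prepend. Next row=LF[7]=6
  step 8: row=6, L[6]='l', prepend. Next row=LF[6]=3
  step 9: row=3, L[3]='y', prepend. Next row=LF[3]=9
  step 10: row=9, L[9]='x', prepend. Next row=LF[9]=8
Reversed output: xylophone$

Answer: xylophone$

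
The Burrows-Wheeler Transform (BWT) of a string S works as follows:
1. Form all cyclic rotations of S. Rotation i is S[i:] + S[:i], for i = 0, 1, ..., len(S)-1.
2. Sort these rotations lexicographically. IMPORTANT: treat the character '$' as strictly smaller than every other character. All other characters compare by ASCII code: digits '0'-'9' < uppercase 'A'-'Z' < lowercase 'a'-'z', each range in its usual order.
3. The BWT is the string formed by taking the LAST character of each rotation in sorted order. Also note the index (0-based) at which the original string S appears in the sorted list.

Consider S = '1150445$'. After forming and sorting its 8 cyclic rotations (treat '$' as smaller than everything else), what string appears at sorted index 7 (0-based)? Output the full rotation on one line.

All 8 rotations (rotation i = S[i:]+S[:i]):
  rot[0] = 1150445$
  rot[1] = 150445$1
  rot[2] = 50445$11
  rot[3] = 0445$115
  rot[4] = 445$1150
  rot[5] = 45$11504
  rot[6] = 5$115044
  rot[7] = $1150445
Sorted (with $ < everything):
  sorted[0] = $1150445
  sorted[1] = 0445$115
  sorted[2] = 1150445$
  sorted[3] = 150445$1
  sorted[4] = 445$1150
  sorted[5] = 45$11504
  sorted[6] = 5$115044
  sorted[7] = 50445$11
sorted[7] = 50445$11

Answer: 50445$11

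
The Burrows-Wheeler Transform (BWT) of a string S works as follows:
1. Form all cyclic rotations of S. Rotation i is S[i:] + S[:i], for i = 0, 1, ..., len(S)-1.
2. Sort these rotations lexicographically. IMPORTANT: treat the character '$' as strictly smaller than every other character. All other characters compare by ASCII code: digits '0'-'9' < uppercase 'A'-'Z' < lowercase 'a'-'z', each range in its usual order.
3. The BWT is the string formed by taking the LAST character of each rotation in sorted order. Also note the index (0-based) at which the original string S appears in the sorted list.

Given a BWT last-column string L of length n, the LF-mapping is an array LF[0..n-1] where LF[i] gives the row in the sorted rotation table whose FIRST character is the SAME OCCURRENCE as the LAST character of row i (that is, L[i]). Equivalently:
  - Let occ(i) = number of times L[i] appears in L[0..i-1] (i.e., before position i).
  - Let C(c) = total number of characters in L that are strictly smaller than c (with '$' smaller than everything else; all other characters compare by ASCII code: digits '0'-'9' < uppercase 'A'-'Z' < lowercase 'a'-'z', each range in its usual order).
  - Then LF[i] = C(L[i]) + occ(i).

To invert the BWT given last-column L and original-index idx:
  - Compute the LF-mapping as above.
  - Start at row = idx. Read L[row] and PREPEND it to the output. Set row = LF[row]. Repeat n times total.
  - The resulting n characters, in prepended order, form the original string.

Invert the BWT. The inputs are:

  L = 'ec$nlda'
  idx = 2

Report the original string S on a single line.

Answer: candle$

Derivation:
LF mapping: 4 2 0 6 5 3 1
Walk LF starting at row 2, prepending L[row]:
  step 1: row=2, L[2]='$', prepend. Next row=LF[2]=0
  step 2: row=0, L[0]='e', prepend. Next row=LF[0]=4
  step 3: row=4, L[4]='l', prepend. Next row=LF[4]=5
  step 4: row=5, L[5]='d', prepend. Next row=LF[5]=3
  step 5: row=3, L[3]='n', prepend. Next row=LF[3]=6
  step 6: row=6, L[6]='a', prepend. Next row=LF[6]=1
  step 7: row=1, L[1]='c', prepend. Next row=LF[1]=2
Reversed output: candle$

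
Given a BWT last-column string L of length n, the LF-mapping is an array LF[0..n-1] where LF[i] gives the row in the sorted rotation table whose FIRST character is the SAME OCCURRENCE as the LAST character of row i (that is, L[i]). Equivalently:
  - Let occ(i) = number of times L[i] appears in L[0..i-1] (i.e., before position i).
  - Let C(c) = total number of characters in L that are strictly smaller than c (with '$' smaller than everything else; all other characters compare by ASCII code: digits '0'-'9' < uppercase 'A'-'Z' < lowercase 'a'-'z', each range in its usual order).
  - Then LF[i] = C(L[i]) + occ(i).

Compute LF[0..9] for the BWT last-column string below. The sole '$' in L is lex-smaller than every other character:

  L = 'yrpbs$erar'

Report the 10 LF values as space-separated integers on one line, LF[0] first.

Answer: 9 5 4 2 8 0 3 6 1 7

Derivation:
Char counts: '$':1, 'a':1, 'b':1, 'e':1, 'p':1, 'r':3, 's':1, 'y':1
C (first-col start): C('$')=0, C('a')=1, C('b')=2, C('e')=3, C('p')=4, C('r')=5, C('s')=8, C('y')=9
L[0]='y': occ=0, LF[0]=C('y')+0=9+0=9
L[1]='r': occ=0, LF[1]=C('r')+0=5+0=5
L[2]='p': occ=0, LF[2]=C('p')+0=4+0=4
L[3]='b': occ=0, LF[3]=C('b')+0=2+0=2
L[4]='s': occ=0, LF[4]=C('s')+0=8+0=8
L[5]='$': occ=0, LF[5]=C('$')+0=0+0=0
L[6]='e': occ=0, LF[6]=C('e')+0=3+0=3
L[7]='r': occ=1, LF[7]=C('r')+1=5+1=6
L[8]='a': occ=0, LF[8]=C('a')+0=1+0=1
L[9]='r': occ=2, LF[9]=C('r')+2=5+2=7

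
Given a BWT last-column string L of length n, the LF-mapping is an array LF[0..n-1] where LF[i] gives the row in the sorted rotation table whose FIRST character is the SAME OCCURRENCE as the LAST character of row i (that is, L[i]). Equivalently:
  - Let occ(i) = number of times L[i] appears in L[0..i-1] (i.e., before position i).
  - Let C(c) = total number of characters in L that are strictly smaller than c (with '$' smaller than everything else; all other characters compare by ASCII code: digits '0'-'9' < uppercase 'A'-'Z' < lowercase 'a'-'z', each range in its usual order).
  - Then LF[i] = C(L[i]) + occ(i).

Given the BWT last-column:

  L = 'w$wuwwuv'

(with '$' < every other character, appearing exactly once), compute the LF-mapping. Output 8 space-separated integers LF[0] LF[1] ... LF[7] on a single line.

Answer: 4 0 5 1 6 7 2 3

Derivation:
Char counts: '$':1, 'u':2, 'v':1, 'w':4
C (first-col start): C('$')=0, C('u')=1, C('v')=3, C('w')=4
L[0]='w': occ=0, LF[0]=C('w')+0=4+0=4
L[1]='$': occ=0, LF[1]=C('$')+0=0+0=0
L[2]='w': occ=1, LF[2]=C('w')+1=4+1=5
L[3]='u': occ=0, LF[3]=C('u')+0=1+0=1
L[4]='w': occ=2, LF[4]=C('w')+2=4+2=6
L[5]='w': occ=3, LF[5]=C('w')+3=4+3=7
L[6]='u': occ=1, LF[6]=C('u')+1=1+1=2
L[7]='v': occ=0, LF[7]=C('v')+0=3+0=3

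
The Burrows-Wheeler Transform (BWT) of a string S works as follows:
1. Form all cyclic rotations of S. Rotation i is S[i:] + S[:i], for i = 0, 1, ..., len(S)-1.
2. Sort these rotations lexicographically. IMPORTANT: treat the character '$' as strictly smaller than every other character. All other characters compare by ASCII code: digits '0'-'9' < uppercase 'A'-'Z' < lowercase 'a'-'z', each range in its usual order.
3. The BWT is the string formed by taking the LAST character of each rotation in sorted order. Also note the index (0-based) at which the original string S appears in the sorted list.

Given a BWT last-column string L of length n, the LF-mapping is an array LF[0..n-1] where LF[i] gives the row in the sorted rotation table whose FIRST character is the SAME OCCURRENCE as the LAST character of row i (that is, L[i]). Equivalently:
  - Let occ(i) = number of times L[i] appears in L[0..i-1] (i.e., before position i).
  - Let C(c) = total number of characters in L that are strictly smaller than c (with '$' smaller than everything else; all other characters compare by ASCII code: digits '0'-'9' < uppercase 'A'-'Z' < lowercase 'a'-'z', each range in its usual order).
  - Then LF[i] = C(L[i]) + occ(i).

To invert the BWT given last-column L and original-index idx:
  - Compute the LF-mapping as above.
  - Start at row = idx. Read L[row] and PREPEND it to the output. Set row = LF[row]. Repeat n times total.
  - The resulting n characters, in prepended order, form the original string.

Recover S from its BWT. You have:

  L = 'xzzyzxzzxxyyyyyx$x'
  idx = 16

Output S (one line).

Answer: zxzyxyyyzxxzxyyzx$

Derivation:
LF mapping: 1 13 14 7 15 2 16 17 3 4 8 9 10 11 12 5 0 6
Walk LF starting at row 16, prepending L[row]:
  step 1: row=16, L[16]='$', prepend. Next row=LF[16]=0
  step 2: row=0, L[0]='x', prepend. Next row=LF[0]=1
  step 3: row=1, L[1]='z', prepend. Next row=LF[1]=13
  step 4: row=13, L[13]='y', prepend. Next row=LF[13]=11
  step 5: row=11, L[11]='y', prepend. Next row=LF[11]=9
  step 6: row=9, L[9]='x', prepend. Next row=LF[9]=4
  step 7: row=4, L[4]='z', prepend. Next row=LF[4]=15
  step 8: row=15, L[15]='x', prepend. Next row=LF[15]=5
  step 9: row=5, L[5]='x', prepend. Next row=LF[5]=2
  step 10: row=2, L[2]='z', prepend. Next row=LF[2]=14
  step 11: row=14, L[14]='y', prepend. Next row=LF[14]=12
  step 12: row=12, L[12]='y', prepend. Next row=LF[12]=10
  step 13: row=10, L[10]='y', prepend. Next row=LF[10]=8
  step 14: row=8, L[8]='x', prepend. Next row=LF[8]=3
  step 15: row=3, L[3]='y', prepend. Next row=LF[3]=7
  step 16: row=7, L[7]='z', prepend. Next row=LF[7]=17
  step 17: row=17, L[17]='x', prepend. Next row=LF[17]=6
  step 18: row=6, L[6]='z', prepend. Next row=LF[6]=16
Reversed output: zxzyxyyyzxxzxyyzx$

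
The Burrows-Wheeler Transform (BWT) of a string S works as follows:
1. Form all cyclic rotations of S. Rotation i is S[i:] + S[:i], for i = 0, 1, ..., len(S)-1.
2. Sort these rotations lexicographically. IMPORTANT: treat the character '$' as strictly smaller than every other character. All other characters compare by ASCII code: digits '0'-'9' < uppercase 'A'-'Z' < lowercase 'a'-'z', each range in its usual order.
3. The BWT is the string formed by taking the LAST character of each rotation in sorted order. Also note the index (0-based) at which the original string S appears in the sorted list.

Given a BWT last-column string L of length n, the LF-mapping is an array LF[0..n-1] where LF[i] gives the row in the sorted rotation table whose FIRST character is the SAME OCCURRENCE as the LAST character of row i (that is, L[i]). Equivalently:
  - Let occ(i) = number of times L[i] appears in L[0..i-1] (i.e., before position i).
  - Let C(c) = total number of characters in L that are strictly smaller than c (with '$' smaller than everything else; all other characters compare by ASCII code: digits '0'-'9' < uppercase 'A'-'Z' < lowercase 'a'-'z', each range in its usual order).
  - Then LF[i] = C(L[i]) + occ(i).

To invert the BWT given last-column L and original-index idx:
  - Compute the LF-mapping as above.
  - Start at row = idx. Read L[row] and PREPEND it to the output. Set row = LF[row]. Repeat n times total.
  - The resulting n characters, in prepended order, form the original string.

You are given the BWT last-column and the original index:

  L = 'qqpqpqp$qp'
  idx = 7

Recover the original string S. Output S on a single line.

Answer: qpqpppqqq$

Derivation:
LF mapping: 5 6 1 7 2 8 3 0 9 4
Walk LF starting at row 7, prepending L[row]:
  step 1: row=7, L[7]='$', prepend. Next row=LF[7]=0
  step 2: row=0, L[0]='q', prepend. Next row=LF[0]=5
  step 3: row=5, L[5]='q', prepend. Next row=LF[5]=8
  step 4: row=8, L[8]='q', prepend. Next row=LF[8]=9
  step 5: row=9, L[9]='p', prepend. Next row=LF[9]=4
  step 6: row=4, L[4]='p', prepend. Next row=LF[4]=2
  step 7: row=2, L[2]='p', prepend. Next row=LF[2]=1
  step 8: row=1, L[1]='q', prepend. Next row=LF[1]=6
  step 9: row=6, L[6]='p', prepend. Next row=LF[6]=3
  step 10: row=3, L[3]='q', prepend. Next row=LF[3]=7
Reversed output: qpqpppqqq$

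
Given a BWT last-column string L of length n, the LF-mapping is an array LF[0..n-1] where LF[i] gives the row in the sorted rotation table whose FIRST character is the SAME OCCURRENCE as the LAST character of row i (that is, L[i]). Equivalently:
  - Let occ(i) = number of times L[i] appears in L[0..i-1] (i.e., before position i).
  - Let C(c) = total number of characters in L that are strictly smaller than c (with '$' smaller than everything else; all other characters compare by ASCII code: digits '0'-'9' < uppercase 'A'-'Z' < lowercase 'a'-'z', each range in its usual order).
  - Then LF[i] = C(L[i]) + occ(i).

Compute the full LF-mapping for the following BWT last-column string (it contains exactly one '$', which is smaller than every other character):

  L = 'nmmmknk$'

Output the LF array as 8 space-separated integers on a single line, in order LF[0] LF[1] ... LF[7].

Char counts: '$':1, 'k':2, 'm':3, 'n':2
C (first-col start): C('$')=0, C('k')=1, C('m')=3, C('n')=6
L[0]='n': occ=0, LF[0]=C('n')+0=6+0=6
L[1]='m': occ=0, LF[1]=C('m')+0=3+0=3
L[2]='m': occ=1, LF[2]=C('m')+1=3+1=4
L[3]='m': occ=2, LF[3]=C('m')+2=3+2=5
L[4]='k': occ=0, LF[4]=C('k')+0=1+0=1
L[5]='n': occ=1, LF[5]=C('n')+1=6+1=7
L[6]='k': occ=1, LF[6]=C('k')+1=1+1=2
L[7]='$': occ=0, LF[7]=C('$')+0=0+0=0

Answer: 6 3 4 5 1 7 2 0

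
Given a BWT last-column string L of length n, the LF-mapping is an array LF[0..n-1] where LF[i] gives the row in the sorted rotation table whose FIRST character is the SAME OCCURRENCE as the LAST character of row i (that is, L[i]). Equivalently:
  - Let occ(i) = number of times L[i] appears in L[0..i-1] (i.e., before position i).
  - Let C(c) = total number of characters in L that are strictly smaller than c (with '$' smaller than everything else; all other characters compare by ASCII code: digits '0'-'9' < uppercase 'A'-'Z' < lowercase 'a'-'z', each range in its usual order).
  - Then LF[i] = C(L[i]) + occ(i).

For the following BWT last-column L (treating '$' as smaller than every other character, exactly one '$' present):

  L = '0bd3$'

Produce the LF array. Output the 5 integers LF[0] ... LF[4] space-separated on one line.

Char counts: '$':1, '0':1, '3':1, 'b':1, 'd':1
C (first-col start): C('$')=0, C('0')=1, C('3')=2, C('b')=3, C('d')=4
L[0]='0': occ=0, LF[0]=C('0')+0=1+0=1
L[1]='b': occ=0, LF[1]=C('b')+0=3+0=3
L[2]='d': occ=0, LF[2]=C('d')+0=4+0=4
L[3]='3': occ=0, LF[3]=C('3')+0=2+0=2
L[4]='$': occ=0, LF[4]=C('$')+0=0+0=0

Answer: 1 3 4 2 0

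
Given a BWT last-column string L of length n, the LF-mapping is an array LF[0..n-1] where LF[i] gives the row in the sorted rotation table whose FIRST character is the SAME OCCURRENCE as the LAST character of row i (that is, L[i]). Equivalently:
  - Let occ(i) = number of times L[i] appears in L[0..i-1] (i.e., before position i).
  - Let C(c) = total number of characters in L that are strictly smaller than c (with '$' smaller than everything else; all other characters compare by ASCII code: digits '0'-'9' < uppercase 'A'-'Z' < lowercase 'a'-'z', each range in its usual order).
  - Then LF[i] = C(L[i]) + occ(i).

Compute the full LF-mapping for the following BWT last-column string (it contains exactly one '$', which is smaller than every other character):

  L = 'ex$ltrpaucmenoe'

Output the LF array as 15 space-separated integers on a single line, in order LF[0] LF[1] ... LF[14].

Char counts: '$':1, 'a':1, 'c':1, 'e':3, 'l':1, 'm':1, 'n':1, 'o':1, 'p':1, 'r':1, 't':1, 'u':1, 'x':1
C (first-col start): C('$')=0, C('a')=1, C('c')=2, C('e')=3, C('l')=6, C('m')=7, C('n')=8, C('o')=9, C('p')=10, C('r')=11, C('t')=12, C('u')=13, C('x')=14
L[0]='e': occ=0, LF[0]=C('e')+0=3+0=3
L[1]='x': occ=0, LF[1]=C('x')+0=14+0=14
L[2]='$': occ=0, LF[2]=C('$')+0=0+0=0
L[3]='l': occ=0, LF[3]=C('l')+0=6+0=6
L[4]='t': occ=0, LF[4]=C('t')+0=12+0=12
L[5]='r': occ=0, LF[5]=C('r')+0=11+0=11
L[6]='p': occ=0, LF[6]=C('p')+0=10+0=10
L[7]='a': occ=0, LF[7]=C('a')+0=1+0=1
L[8]='u': occ=0, LF[8]=C('u')+0=13+0=13
L[9]='c': occ=0, LF[9]=C('c')+0=2+0=2
L[10]='m': occ=0, LF[10]=C('m')+0=7+0=7
L[11]='e': occ=1, LF[11]=C('e')+1=3+1=4
L[12]='n': occ=0, LF[12]=C('n')+0=8+0=8
L[13]='o': occ=0, LF[13]=C('o')+0=9+0=9
L[14]='e': occ=2, LF[14]=C('e')+2=3+2=5

Answer: 3 14 0 6 12 11 10 1 13 2 7 4 8 9 5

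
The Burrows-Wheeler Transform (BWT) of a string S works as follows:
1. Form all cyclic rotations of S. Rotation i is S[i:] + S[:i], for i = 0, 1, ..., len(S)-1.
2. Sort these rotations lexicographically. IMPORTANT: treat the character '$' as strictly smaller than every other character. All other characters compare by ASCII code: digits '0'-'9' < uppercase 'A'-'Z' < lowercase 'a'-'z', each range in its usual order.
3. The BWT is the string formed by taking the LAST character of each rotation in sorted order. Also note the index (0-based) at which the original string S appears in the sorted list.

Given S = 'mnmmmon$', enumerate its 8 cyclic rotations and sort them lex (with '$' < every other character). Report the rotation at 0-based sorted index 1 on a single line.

All 8 rotations (rotation i = S[i:]+S[:i]):
  rot[0] = mnmmmon$
  rot[1] = nmmmon$m
  rot[2] = mmmon$mn
  rot[3] = mmon$mnm
  rot[4] = mon$mnmm
  rot[5] = on$mnmmm
  rot[6] = n$mnmmmo
  rot[7] = $mnmmmon
Sorted (with $ < everything):
  sorted[0] = $mnmmmon
  sorted[1] = mmmon$mn
  sorted[2] = mmon$mnm
  sorted[3] = mnmmmon$
  sorted[4] = mon$mnmm
  sorted[5] = n$mnmmmo
  sorted[6] = nmmmon$m
  sorted[7] = on$mnmmm
sorted[1] = mmmon$mn

Answer: mmmon$mn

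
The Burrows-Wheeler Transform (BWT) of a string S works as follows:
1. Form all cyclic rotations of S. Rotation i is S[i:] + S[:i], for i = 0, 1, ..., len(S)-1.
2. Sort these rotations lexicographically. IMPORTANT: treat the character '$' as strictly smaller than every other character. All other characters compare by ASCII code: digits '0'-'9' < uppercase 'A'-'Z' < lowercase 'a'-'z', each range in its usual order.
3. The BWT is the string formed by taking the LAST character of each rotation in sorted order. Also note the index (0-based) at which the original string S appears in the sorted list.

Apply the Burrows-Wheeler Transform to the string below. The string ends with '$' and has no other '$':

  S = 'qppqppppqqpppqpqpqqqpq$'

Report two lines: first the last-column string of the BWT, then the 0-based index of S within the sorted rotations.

All 23 rotations (rotation i = S[i:]+S[:i]):
  rot[0] = qppqppppqqpppqpqpqqqpq$
  rot[1] = ppqppppqqpppqpqpqqqpq$q
  rot[2] = pqppppqqpppqpqpqqqpq$qp
  rot[3] = qppppqqpppqpqpqqqpq$qpp
  rot[4] = ppppqqpppqpqpqqqpq$qppq
  rot[5] = pppqqpppqpqpqqqpq$qppqp
  rot[6] = ppqqpppqpqpqqqpq$qppqpp
  rot[7] = pqqpppqpqpqqqpq$qppqppp
  rot[8] = qqpppqpqpqqqpq$qppqpppp
  rot[9] = qpppqpqpqqqpq$qppqppppq
  rot[10] = pppqpqpqqqpq$qppqppppqq
  rot[11] = ppqpqpqqqpq$qppqppppqqp
  rot[12] = pqpqpqqqpq$qppqppppqqpp
  rot[13] = qpqpqqqpq$qppqppppqqppp
  rot[14] = pqpqqqpq$qppqppppqqpppq
  rot[15] = qpqqqpq$qppqppppqqpppqp
  rot[16] = pqqqpq$qppqppppqqpppqpq
  rot[17] = qqqpq$qppqppppqqpppqpqp
  rot[18] = qqpq$qppqppppqqpppqpqpq
  rot[19] = qpq$qppqppppqqpppqpqpqq
  rot[20] = pq$qppqppppqqpppqpqpqqq
  rot[21] = q$qppqppppqqpppqpqpqqqp
  rot[22] = $qppqppppqqpppqpqpqqqpq
Sorted (with $ < everything):
  sorted[0] = $qppqppppqqpppqpqpqqqpq  (last char: 'q')
  sorted[1] = ppppqqpppqpqpqqqpq$qppq  (last char: 'q')
  sorted[2] = pppqpqpqqqpq$qppqppppqq  (last char: 'q')
  sorted[3] = pppqqpppqpqpqqqpq$qppqp  (last char: 'p')
  sorted[4] = ppqppppqqpppqpqpqqqpq$q  (last char: 'q')
  sorted[5] = ppqpqpqqqpq$qppqppppqqp  (last char: 'p')
  sorted[6] = ppqqpppqpqpqqqpq$qppqpp  (last char: 'p')
  sorted[7] = pq$qppqppppqqpppqpqpqqq  (last char: 'q')
  sorted[8] = pqppppqqpppqpqpqqqpq$qp  (last char: 'p')
  sorted[9] = pqpqpqqqpq$qppqppppqqpp  (last char: 'p')
  sorted[10] = pqpqqqpq$qppqppppqqpppq  (last char: 'q')
  sorted[11] = pqqpppqpqpqqqpq$qppqppp  (last char: 'p')
  sorted[12] = pqqqpq$qppqppppqqpppqpq  (last char: 'q')
  sorted[13] = q$qppqppppqqpppqpqpqqqp  (last char: 'p')
  sorted[14] = qppppqqpppqpqpqqqpq$qpp  (last char: 'p')
  sorted[15] = qpppqpqpqqqpq$qppqppppq  (last char: 'q')
  sorted[16] = qppqppppqqpppqpqpqqqpq$  (last char: '$')
  sorted[17] = qpq$qppqppppqqpppqpqpqq  (last char: 'q')
  sorted[18] = qpqpqqqpq$qppqppppqqppp  (last char: 'p')
  sorted[19] = qpqqqpq$qppqppppqqpppqp  (last char: 'p')
  sorted[20] = qqpppqpqpqqqpq$qppqpppp  (last char: 'p')
  sorted[21] = qqpq$qppqppppqqpppqpqpq  (last char: 'q')
  sorted[22] = qqqpq$qppqppppqqpppqpqp  (last char: 'p')
Last column: qqqpqppqppqpqppq$qpppqp
Original string S is at sorted index 16

Answer: qqqpqppqppqpqppq$qpppqp
16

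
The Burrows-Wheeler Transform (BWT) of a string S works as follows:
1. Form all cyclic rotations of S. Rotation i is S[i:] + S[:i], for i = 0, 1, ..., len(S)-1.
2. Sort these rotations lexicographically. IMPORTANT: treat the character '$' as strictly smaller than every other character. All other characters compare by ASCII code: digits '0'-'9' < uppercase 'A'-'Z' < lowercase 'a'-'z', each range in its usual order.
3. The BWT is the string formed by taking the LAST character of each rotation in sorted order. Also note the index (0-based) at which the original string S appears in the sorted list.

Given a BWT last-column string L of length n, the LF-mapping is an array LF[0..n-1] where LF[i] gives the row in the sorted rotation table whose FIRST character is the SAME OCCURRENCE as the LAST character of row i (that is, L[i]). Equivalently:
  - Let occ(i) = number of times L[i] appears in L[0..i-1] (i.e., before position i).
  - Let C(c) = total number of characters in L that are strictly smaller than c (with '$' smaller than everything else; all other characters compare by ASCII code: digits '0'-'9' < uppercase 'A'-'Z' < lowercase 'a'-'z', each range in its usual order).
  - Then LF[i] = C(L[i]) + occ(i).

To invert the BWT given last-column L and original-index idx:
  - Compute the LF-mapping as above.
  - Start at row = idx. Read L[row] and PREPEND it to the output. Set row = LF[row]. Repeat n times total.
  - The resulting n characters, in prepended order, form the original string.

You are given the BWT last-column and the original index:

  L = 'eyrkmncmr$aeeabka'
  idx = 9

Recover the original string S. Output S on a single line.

LF mapping: 6 16 14 9 11 13 5 12 15 0 1 7 8 2 4 10 3
Walk LF starting at row 9, prepending L[row]:
  step 1: row=9, L[9]='$', prepend. Next row=LF[9]=0
  step 2: row=0, L[0]='e', prepend. Next row=LF[0]=6
  step 3: row=6, L[6]='c', prepend. Next row=LF[6]=5
  step 4: row=5, L[5]='n', prepend. Next row=LF[5]=13
  step 5: row=13, L[13]='a', prepend. Next row=LF[13]=2
  step 6: row=2, L[2]='r', prepend. Next row=LF[2]=14
  step 7: row=14, L[14]='b', prepend. Next row=LF[14]=4
  step 8: row=4, L[4]='m', prepend. Next row=LF[4]=11
  step 9: row=11, L[11]='e', prepend. Next row=LF[11]=7
  step 10: row=7, L[7]='m', prepend. Next row=LF[7]=12
  step 11: row=12, L[12]='e', prepend. Next row=LF[12]=8
  step 12: row=8, L[8]='r', prepend. Next row=LF[8]=15
  step 13: row=15, L[15]='k', prepend. Next row=LF[15]=10
  step 14: row=10, L[10]='a', prepend. Next row=LF[10]=1
  step 15: row=1, L[1]='y', prepend. Next row=LF[1]=16
  step 16: row=16, L[16]='a', prepend. Next row=LF[16]=3
  step 17: row=3, L[3]='k', prepend. Next row=LF[3]=9
Reversed output: kayakremembrance$

Answer: kayakremembrance$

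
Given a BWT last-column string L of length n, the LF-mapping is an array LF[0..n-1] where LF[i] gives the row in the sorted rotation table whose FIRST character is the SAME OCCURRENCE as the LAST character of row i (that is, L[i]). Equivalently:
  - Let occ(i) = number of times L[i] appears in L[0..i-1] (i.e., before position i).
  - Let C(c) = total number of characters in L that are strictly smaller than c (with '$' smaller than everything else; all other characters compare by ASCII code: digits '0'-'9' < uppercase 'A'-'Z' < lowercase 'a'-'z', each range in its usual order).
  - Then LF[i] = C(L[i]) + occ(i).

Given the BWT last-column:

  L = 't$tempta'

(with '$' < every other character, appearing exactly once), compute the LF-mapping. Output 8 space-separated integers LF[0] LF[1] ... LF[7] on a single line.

Answer: 5 0 6 2 3 4 7 1

Derivation:
Char counts: '$':1, 'a':1, 'e':1, 'm':1, 'p':1, 't':3
C (first-col start): C('$')=0, C('a')=1, C('e')=2, C('m')=3, C('p')=4, C('t')=5
L[0]='t': occ=0, LF[0]=C('t')+0=5+0=5
L[1]='$': occ=0, LF[1]=C('$')+0=0+0=0
L[2]='t': occ=1, LF[2]=C('t')+1=5+1=6
L[3]='e': occ=0, LF[3]=C('e')+0=2+0=2
L[4]='m': occ=0, LF[4]=C('m')+0=3+0=3
L[5]='p': occ=0, LF[5]=C('p')+0=4+0=4
L[6]='t': occ=2, LF[6]=C('t')+2=5+2=7
L[7]='a': occ=0, LF[7]=C('a')+0=1+0=1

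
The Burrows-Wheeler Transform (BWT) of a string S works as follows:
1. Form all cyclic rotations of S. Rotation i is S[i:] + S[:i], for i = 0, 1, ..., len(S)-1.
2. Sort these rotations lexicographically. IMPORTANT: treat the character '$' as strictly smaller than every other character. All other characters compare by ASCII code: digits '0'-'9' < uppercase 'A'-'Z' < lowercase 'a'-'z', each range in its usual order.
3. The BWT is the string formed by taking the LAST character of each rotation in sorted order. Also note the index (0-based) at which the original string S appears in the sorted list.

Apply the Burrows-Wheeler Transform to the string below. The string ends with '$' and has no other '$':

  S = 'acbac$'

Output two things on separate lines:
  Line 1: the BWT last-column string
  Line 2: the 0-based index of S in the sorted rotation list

Answer: cb$caa
2

Derivation:
All 6 rotations (rotation i = S[i:]+S[:i]):
  rot[0] = acbac$
  rot[1] = cbac$a
  rot[2] = bac$ac
  rot[3] = ac$acb
  rot[4] = c$acba
  rot[5] = $acbac
Sorted (with $ < everything):
  sorted[0] = $acbac  (last char: 'c')
  sorted[1] = ac$acb  (last char: 'b')
  sorted[2] = acbac$  (last char: '$')
  sorted[3] = bac$ac  (last char: 'c')
  sorted[4] = c$acba  (last char: 'a')
  sorted[5] = cbac$a  (last char: 'a')
Last column: cb$caa
Original string S is at sorted index 2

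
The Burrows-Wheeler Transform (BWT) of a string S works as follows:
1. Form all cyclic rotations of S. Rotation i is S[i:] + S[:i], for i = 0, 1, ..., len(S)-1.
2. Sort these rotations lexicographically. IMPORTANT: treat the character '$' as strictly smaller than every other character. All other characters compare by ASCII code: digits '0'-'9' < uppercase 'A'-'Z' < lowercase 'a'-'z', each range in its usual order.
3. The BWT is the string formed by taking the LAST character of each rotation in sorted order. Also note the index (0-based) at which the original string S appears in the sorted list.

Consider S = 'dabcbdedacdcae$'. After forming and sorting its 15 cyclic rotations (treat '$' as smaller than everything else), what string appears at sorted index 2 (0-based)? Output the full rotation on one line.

Answer: acdcae$dabcbded

Derivation:
All 15 rotations (rotation i = S[i:]+S[:i]):
  rot[0] = dabcbdedacdcae$
  rot[1] = abcbdedacdcae$d
  rot[2] = bcbdedacdcae$da
  rot[3] = cbdedacdcae$dab
  rot[4] = bdedacdcae$dabc
  rot[5] = dedacdcae$dabcb
  rot[6] = edacdcae$dabcbd
  rot[7] = dacdcae$dabcbde
  rot[8] = acdcae$dabcbded
  rot[9] = cdcae$dabcbdeda
  rot[10] = dcae$dabcbdedac
  rot[11] = cae$dabcbdedacd
  rot[12] = ae$dabcbdedacdc
  rot[13] = e$dabcbdedacdca
  rot[14] = $dabcbdedacdcae
Sorted (with $ < everything):
  sorted[0] = $dabcbdedacdcae
  sorted[1] = abcbdedacdcae$d
  sorted[2] = acdcae$dabcbded
  sorted[3] = ae$dabcbdedacdc
  sorted[4] = bcbdedacdcae$da
  sorted[5] = bdedacdcae$dabc
  sorted[6] = cae$dabcbdedacd
  sorted[7] = cbdedacdcae$dab
  sorted[8] = cdcae$dabcbdeda
  sorted[9] = dabcbdedacdcae$
  sorted[10] = dacdcae$dabcbde
  sorted[11] = dcae$dabcbdedac
  sorted[12] = dedacdcae$dabcb
  sorted[13] = e$dabcbdedacdca
  sorted[14] = edacdcae$dabcbd
sorted[2] = acdcae$dabcbded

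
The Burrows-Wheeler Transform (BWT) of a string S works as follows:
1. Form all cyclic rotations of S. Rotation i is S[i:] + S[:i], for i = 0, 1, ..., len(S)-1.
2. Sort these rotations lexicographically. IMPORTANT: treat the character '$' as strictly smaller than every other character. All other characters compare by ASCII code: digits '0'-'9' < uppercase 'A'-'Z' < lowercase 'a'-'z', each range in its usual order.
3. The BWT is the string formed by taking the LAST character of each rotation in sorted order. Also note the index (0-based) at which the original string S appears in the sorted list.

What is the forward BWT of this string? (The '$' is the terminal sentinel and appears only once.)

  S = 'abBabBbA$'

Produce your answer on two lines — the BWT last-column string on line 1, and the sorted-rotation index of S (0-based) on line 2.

Answer: Abbb$BBaa
4

Derivation:
All 9 rotations (rotation i = S[i:]+S[:i]):
  rot[0] = abBabBbA$
  rot[1] = bBabBbA$a
  rot[2] = BabBbA$ab
  rot[3] = abBbA$abB
  rot[4] = bBbA$abBa
  rot[5] = BbA$abBab
  rot[6] = bA$abBabB
  rot[7] = A$abBabBb
  rot[8] = $abBabBbA
Sorted (with $ < everything):
  sorted[0] = $abBabBbA  (last char: 'A')
  sorted[1] = A$abBabBb  (last char: 'b')
  sorted[2] = BabBbA$ab  (last char: 'b')
  sorted[3] = BbA$abBab  (last char: 'b')
  sorted[4] = abBabBbA$  (last char: '$')
  sorted[5] = abBbA$abB  (last char: 'B')
  sorted[6] = bA$abBabB  (last char: 'B')
  sorted[7] = bBabBbA$a  (last char: 'a')
  sorted[8] = bBbA$abBa  (last char: 'a')
Last column: Abbb$BBaa
Original string S is at sorted index 4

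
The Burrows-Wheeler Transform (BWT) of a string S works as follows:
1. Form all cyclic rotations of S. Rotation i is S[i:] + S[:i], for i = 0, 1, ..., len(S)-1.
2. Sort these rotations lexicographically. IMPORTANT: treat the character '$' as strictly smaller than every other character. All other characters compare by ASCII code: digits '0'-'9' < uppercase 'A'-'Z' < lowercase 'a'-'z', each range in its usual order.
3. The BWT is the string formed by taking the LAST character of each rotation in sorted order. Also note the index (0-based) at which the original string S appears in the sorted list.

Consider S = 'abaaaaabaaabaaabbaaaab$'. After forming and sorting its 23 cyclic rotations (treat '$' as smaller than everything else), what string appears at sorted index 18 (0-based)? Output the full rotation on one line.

All 23 rotations (rotation i = S[i:]+S[:i]):
  rot[0] = abaaaaabaaabaaabbaaaab$
  rot[1] = baaaaabaaabaaabbaaaab$a
  rot[2] = aaaaabaaabaaabbaaaab$ab
  rot[3] = aaaabaaabaaabbaaaab$aba
  rot[4] = aaabaaabaaabbaaaab$abaa
  rot[5] = aabaaabaaabbaaaab$abaaa
  rot[6] = abaaabaaabbaaaab$abaaaa
  rot[7] = baaabaaabbaaaab$abaaaaa
  rot[8] = aaabaaabbaaaab$abaaaaab
  rot[9] = aabaaabbaaaab$abaaaaaba
  rot[10] = abaaabbaaaab$abaaaaabaa
  rot[11] = baaabbaaaab$abaaaaabaaa
  rot[12] = aaabbaaaab$abaaaaabaaab
  rot[13] = aabbaaaab$abaaaaabaaaba
  rot[14] = abbaaaab$abaaaaabaaabaa
  rot[15] = bbaaaab$abaaaaabaaabaaa
  rot[16] = baaaab$abaaaaabaaabaaab
  rot[17] = aaaab$abaaaaabaaabaaabb
  rot[18] = aaab$abaaaaabaaabaaabba
  rot[19] = aab$abaaaaabaaabaaabbaa
  rot[20] = ab$abaaaaabaaabaaabbaaa
  rot[21] = b$abaaaaabaaabaaabbaaaa
  rot[22] = $abaaaaabaaabaaabbaaaab
Sorted (with $ < everything):
  sorted[0] = $abaaaaabaaabaaabbaaaab
  sorted[1] = aaaaabaaabaaabbaaaab$ab
  sorted[2] = aaaab$abaaaaabaaabaaabb
  sorted[3] = aaaabaaabaaabbaaaab$aba
  sorted[4] = aaab$abaaaaabaaabaaabba
  sorted[5] = aaabaaabaaabbaaaab$abaa
  sorted[6] = aaabaaabbaaaab$abaaaaab
  sorted[7] = aaabbaaaab$abaaaaabaaab
  sorted[8] = aab$abaaaaabaaabaaabbaa
  sorted[9] = aabaaabaaabbaaaab$abaaa
  sorted[10] = aabaaabbaaaab$abaaaaaba
  sorted[11] = aabbaaaab$abaaaaabaaaba
  sorted[12] = ab$abaaaaabaaabaaabbaaa
  sorted[13] = abaaaaabaaabaaabbaaaab$
  sorted[14] = abaaabaaabbaaaab$abaaaa
  sorted[15] = abaaabbaaaab$abaaaaabaa
  sorted[16] = abbaaaab$abaaaaabaaabaa
  sorted[17] = b$abaaaaabaaabaaabbaaaa
  sorted[18] = baaaaabaaabaaabbaaaab$a
  sorted[19] = baaaab$abaaaaabaaabaaab
  sorted[20] = baaabaaabbaaaab$abaaaaa
  sorted[21] = baaabbaaaab$abaaaaabaaa
  sorted[22] = bbaaaab$abaaaaabaaabaaa
sorted[18] = baaaaabaaabaaabbaaaab$a

Answer: baaaaabaaabaaabbaaaab$a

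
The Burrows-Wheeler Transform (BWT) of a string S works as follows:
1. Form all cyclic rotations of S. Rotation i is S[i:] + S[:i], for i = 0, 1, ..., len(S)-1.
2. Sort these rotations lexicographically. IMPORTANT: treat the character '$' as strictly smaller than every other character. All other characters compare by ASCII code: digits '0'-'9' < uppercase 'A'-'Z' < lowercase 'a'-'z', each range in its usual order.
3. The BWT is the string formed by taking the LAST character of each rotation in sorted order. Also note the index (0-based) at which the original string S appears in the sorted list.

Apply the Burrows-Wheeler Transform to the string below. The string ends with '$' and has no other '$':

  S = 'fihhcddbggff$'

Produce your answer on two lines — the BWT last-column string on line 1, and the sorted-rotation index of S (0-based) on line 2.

Answer: fdhdcfg$gbhif
7

Derivation:
All 13 rotations (rotation i = S[i:]+S[:i]):
  rot[0] = fihhcddbggff$
  rot[1] = ihhcddbggff$f
  rot[2] = hhcddbggff$fi
  rot[3] = hcddbggff$fih
  rot[4] = cddbggff$fihh
  rot[5] = ddbggff$fihhc
  rot[6] = dbggff$fihhcd
  rot[7] = bggff$fihhcdd
  rot[8] = ggff$fihhcddb
  rot[9] = gff$fihhcddbg
  rot[10] = ff$fihhcddbgg
  rot[11] = f$fihhcddbggf
  rot[12] = $fihhcddbggff
Sorted (with $ < everything):
  sorted[0] = $fihhcddbggff  (last char: 'f')
  sorted[1] = bggff$fihhcdd  (last char: 'd')
  sorted[2] = cddbggff$fihh  (last char: 'h')
  sorted[3] = dbggff$fihhcd  (last char: 'd')
  sorted[4] = ddbggff$fihhc  (last char: 'c')
  sorted[5] = f$fihhcddbggf  (last char: 'f')
  sorted[6] = ff$fihhcddbgg  (last char: 'g')
  sorted[7] = fihhcddbggff$  (last char: '$')
  sorted[8] = gff$fihhcddbg  (last char: 'g')
  sorted[9] = ggff$fihhcddb  (last char: 'b')
  sorted[10] = hcddbggff$fih  (last char: 'h')
  sorted[11] = hhcddbggff$fi  (last char: 'i')
  sorted[12] = ihhcddbggff$f  (last char: 'f')
Last column: fdhdcfg$gbhif
Original string S is at sorted index 7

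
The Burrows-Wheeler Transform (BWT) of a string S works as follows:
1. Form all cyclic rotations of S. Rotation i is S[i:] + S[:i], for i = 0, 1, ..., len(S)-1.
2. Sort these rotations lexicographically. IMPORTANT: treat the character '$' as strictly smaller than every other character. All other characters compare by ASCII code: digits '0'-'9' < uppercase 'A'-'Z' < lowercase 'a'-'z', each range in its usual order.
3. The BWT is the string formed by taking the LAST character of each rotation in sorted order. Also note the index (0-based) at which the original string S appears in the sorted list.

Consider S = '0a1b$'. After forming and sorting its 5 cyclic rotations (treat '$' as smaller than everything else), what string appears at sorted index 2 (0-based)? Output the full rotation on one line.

All 5 rotations (rotation i = S[i:]+S[:i]):
  rot[0] = 0a1b$
  rot[1] = a1b$0
  rot[2] = 1b$0a
  rot[3] = b$0a1
  rot[4] = $0a1b
Sorted (with $ < everything):
  sorted[0] = $0a1b
  sorted[1] = 0a1b$
  sorted[2] = 1b$0a
  sorted[3] = a1b$0
  sorted[4] = b$0a1
sorted[2] = 1b$0a

Answer: 1b$0a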